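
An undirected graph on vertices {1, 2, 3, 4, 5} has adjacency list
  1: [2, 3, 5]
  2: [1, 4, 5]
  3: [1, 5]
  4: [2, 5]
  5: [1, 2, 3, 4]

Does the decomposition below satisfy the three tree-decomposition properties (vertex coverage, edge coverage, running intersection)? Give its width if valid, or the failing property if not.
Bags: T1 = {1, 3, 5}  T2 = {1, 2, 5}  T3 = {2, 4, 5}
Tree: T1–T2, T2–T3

Yes; width 2.

Every vertex of G appears in some bag (union = {1, 2, 3, 4, 5}); every edge is covered by a bag; and for each vertex v the set of bags containing v is connected in the bag tree. The decomposition is therefore valid. The largest bag has 3 vertices, so the width is 2.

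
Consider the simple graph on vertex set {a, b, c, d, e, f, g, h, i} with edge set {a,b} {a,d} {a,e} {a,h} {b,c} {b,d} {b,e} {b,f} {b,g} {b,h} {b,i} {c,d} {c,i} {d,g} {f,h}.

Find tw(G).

2

A width-2 tree decomposition is:
Bags: B1 = {a, b, h}  B2 = {b, f, h}  B3 = {a, b, d}  B4 = {b, c, d}  B5 = {b, d, g}  B6 = {b, c, i}  B7 = {a, b, e}
Tree: B1–B2, B1–B3, B3–B4, B3–B5, B4–B6, B3–B7
Each bag holds 3 vertices, so the decomposition has width 2, which upper-bounds the treewidth. On the other hand G contains the 3-clique {b, d, g}. A clique must lie in a single bag of any decomposition, so no decomposition can have width below 2. Combining the bounds, tw(G) = 2.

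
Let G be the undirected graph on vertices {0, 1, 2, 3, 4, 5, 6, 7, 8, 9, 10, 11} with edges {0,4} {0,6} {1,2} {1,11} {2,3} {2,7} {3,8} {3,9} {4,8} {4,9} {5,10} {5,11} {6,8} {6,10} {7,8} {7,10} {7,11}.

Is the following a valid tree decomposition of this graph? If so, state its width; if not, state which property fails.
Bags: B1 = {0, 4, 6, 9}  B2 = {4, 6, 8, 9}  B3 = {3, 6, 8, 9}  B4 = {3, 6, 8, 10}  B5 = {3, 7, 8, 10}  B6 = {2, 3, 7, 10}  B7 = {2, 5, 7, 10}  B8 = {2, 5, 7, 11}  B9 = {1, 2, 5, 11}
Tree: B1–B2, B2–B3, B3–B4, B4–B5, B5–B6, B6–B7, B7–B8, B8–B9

Yes; width 3.

Every vertex of G appears in some bag (union = {0, 1, 2, 3, 4, 5, 6, 7, 8, 9, 10, 11}); every edge is covered by a bag; and for each vertex v the set of bags containing v is connected in the bag tree. The decomposition is therefore valid. The largest bag has 4 vertices, so the width is 3.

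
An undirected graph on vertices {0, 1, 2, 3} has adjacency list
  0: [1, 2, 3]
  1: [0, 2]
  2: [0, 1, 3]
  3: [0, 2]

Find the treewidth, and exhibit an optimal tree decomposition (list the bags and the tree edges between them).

Treewidth 2.
Bags: B1 = {0, 1, 2}  B2 = {0, 2, 3}
Tree: B1–B2

Every bag has size at most 3, so the width is 3 − 1 = 2 and tw(G) ≤ 2. Conversely, {0, 1, 2} is a clique of size 3, and the vertices of any clique must share a bag in every tree decomposition; so some bag has ≥ 3 vertices and tw(G) ≥ 2. Combining the bounds, tw(G) = 2.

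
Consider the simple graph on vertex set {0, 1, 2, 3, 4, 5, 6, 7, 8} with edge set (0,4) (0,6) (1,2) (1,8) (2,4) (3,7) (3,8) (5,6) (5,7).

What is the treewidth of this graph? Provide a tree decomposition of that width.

The largest bag has 3 vertices, giving width 2; this decomposition certifies tw(G) ≤ 2. Since 8–1–2–4–0–6–5–7–3–8 is a cycle in G, G is not acyclic. Forests are exactly the graphs of treewidth ≤ 1, so tw(G) ≥ 2. Therefore the treewidth is 2.

Treewidth 2.
Bags: B1 = {1, 2, 8}  B2 = {2, 4, 8}  B3 = {0, 4, 8}  B4 = {0, 6, 8}  B5 = {5, 6, 8}  B6 = {5, 7, 8}  B7 = {3, 7, 8}
Tree: B1–B2, B2–B3, B3–B4, B4–B5, B5–B6, B6–B7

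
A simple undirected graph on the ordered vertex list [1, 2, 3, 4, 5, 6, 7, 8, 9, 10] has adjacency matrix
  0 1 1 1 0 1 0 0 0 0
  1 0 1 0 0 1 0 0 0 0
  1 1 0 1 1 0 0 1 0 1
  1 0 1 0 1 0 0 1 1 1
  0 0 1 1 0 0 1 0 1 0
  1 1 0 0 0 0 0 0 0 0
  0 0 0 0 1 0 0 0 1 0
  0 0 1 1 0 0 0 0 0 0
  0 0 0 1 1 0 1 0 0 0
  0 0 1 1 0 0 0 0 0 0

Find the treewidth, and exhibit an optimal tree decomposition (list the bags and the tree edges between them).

Every bag has size at most 3, so the width is 3 − 1 = 2 and tw(G) ≤ 2. On the other hand G contains the 3-clique {4, 5, 9}. A clique must lie in a single bag of any decomposition, so no decomposition can have width below 2. Therefore the treewidth is 2.

Treewidth 2.
One optimal decomposition is:
Bags: B1 = {1, 2, 3}  B2 = {1, 3, 4}  B3 = {3, 4, 5}  B4 = {3, 4, 8}  B5 = {4, 5, 9}  B6 = {5, 7, 9}  B7 = {1, 2, 6}  B8 = {3, 4, 10}
Tree: B1–B2, B2–B3, B3–B4, B3–B5, B5–B6, B1–B7, B4–B8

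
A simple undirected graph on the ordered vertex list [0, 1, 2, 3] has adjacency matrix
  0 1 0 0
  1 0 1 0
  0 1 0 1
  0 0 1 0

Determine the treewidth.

A width-1 tree decomposition is:
Bags: B1 = {1, 2}  B2 = {2, 3}  B3 = {0, 1}
Tree: B1–B2, B1–B3
The largest bag has 2 vertices, giving width 1; this decomposition certifies tw(G) ≤ 1. Since G has at least one edge (e.g. 1–2), it is not an edgeless graph, so tw(G) ≥ 1. Combining the bounds, tw(G) = 1.

1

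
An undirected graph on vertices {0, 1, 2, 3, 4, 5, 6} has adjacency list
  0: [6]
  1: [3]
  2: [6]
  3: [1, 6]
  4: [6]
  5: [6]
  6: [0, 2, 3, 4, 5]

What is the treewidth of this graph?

A width-1 tree decomposition is:
Bags: B1 = {5, 6}  B2 = {0, 6}  B3 = {3, 6}  B4 = {1, 3}  B5 = {4, 6}  B6 = {2, 6}
Tree: B1–B2, B2–B3, B3–B4, B3–B5, B5–B6
Each bag holds 2 vertices, so the decomposition has width 1, which upper-bounds the treewidth. Since G has at least one edge (e.g. 5–6), it is not an edgeless graph, so tw(G) ≥ 1. Combining the bounds, tw(G) = 1.

1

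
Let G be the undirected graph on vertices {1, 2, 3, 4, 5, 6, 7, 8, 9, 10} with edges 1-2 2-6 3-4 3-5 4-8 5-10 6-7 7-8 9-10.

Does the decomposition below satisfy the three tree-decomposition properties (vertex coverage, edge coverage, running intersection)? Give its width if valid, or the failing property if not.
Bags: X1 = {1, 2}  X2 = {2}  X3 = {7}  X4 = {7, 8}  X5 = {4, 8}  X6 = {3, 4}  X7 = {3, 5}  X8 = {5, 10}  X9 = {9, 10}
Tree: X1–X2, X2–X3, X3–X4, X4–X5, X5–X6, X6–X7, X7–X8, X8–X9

A tree decomposition must satisfy three properties: every vertex lies in some bag; for every edge, both endpoints lie together in some bag; and for every vertex, the bags containing it form a connected subtree. Here vertex 6 appears in no bag, so the decomposition is invalid.

No — vertex 6 appears in no bag.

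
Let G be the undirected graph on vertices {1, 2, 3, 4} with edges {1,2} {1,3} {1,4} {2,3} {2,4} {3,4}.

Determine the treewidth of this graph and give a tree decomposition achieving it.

Treewidth 3.
Bags: B1 = {1, 2, 3, 4}
Tree: (single bag)

With just one bag of size 4, the width is 4 − 1 = 3, so tw(G) ≤ 3. Conversely, {1, 2, 3, 4} is a clique of size 4, and the vertices of any clique must share a bag in every tree decomposition; so some bag has ≥ 4 vertices and tw(G) ≥ 3. Combining the bounds, tw(G) = 3.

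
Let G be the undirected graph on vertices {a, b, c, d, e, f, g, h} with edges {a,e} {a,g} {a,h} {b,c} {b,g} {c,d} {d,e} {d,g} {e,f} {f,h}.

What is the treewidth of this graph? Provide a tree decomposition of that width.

Treewidth 2.
One optimal decomposition is:
Bags: B1 = {a, f, h}  B2 = {a, e, f}  B3 = {a, e, g}  B4 = {d, e, g}  B5 = {b, d, g}  B6 = {b, c, d}
Tree: B1–B2, B2–B3, B3–B4, B4–B5, B5–B6

The largest bag has 3 vertices, giving width 2; this decomposition certifies tw(G) ≤ 2. The edges h–f–e–a–h form a cycle, so G is not a tree and its treewidth is at least 2. Therefore the treewidth is 2.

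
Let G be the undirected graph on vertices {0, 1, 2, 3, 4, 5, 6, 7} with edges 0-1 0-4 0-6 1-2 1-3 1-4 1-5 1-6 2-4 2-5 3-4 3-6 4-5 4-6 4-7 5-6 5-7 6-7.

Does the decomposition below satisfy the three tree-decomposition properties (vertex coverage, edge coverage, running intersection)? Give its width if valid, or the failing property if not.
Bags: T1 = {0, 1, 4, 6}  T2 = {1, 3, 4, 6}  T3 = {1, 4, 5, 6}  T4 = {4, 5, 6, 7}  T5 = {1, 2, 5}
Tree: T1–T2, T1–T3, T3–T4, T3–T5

A tree decomposition must satisfy three properties: every vertex lies in some bag; for every edge, both endpoints lie together in some bag; and for every vertex, the bags containing it form a connected subtree. Here edge (4,2) lies in no bag, so the decomposition is invalid.

No — edge (4,2) lies in no bag.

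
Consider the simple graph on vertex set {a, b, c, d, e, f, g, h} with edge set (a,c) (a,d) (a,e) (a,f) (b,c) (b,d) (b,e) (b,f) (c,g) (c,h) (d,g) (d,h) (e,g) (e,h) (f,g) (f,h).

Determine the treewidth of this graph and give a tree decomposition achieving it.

Treewidth 4.
One optimal decomposition is:
Bags: B1 = {c, d, e, f, g}  B2 = {c, d, e, f, h}  B3 = {b, c, d, e, f}  B4 = {a, c, d, e, f}
Tree: B1–B2, B2–B3, B3–B4

Every bag has size at most 5, so the width is 5 − 1 = 4 and tw(G) ≤ 4. For the lower bound: the 5 vertex sets {f,g}, {e,h}, {b,d}, {c}, {a} are disjoint, each induces a connected subgraph, and every pair is joined by at least one edge of G. Contracting each set to a single vertex therefore yields K_{5} as a minor, and since treewidth is minor-monotone, tw(G) ≥ tw(K_{5}) = 4. Combining the bounds, tw(G) = 4.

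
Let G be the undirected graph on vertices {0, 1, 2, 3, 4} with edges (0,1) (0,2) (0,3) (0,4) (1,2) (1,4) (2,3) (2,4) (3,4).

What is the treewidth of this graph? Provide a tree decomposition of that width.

Treewidth 3.
One optimal decomposition is:
Bags: B1 = {0, 1, 2, 4}  B2 = {0, 2, 3, 4}
Tree: B1–B2

Every bag has size at most 4, so the width is 4 − 1 = 3 and tw(G) ≤ 3. On the other hand G contains the 4-clique {0, 1, 2, 4}. A clique must lie in a single bag of any decomposition, so no decomposition can have width below 3. Combining the bounds, tw(G) = 3.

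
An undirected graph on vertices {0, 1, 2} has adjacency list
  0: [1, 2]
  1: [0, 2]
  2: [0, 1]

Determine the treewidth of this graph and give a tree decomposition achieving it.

With just one bag of size 3, the width is 3 − 1 = 2, so tw(G) ≤ 2. Conversely, {0, 1, 2} is a clique of size 3, and the vertices of any clique must share a bag in every tree decomposition; so some bag has ≥ 3 vertices and tw(G) ≥ 2. Combining the bounds, tw(G) = 2.

Treewidth 2.
Bags: B1 = {0, 1, 2}
Tree: (single bag)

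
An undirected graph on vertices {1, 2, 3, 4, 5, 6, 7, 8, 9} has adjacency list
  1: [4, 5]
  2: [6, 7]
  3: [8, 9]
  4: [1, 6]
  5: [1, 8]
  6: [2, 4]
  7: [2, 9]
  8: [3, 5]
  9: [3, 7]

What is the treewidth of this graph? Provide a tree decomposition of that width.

The largest bag has 3 vertices, giving width 2; this decomposition certifies tw(G) ≤ 2. Since 8–3–9–7–2–6–4–1–5–8 is a cycle in G, G is not acyclic. Forests are exactly the graphs of treewidth ≤ 1, so tw(G) ≥ 2. The upper and lower bounds meet at 2, so that is the treewidth.

Treewidth 2.
Bags: B1 = {3, 8, 9}  B2 = {7, 8, 9}  B3 = {2, 7, 8}  B4 = {2, 6, 8}  B5 = {4, 6, 8}  B6 = {1, 4, 8}  B7 = {1, 5, 8}
Tree: B1–B2, B2–B3, B3–B4, B4–B5, B5–B6, B6–B7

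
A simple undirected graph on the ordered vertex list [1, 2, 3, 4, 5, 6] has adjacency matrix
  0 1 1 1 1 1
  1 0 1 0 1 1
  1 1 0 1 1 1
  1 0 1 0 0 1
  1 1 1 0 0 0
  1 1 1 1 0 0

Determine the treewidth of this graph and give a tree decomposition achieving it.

Treewidth 3.
One such decomposition:
Bags: B1 = {1, 3, 4, 6}  B2 = {1, 2, 3, 6}  B3 = {1, 2, 3, 5}
Tree: B1–B2, B2–B3

Each bag holds 4 vertices, so the decomposition has width 3, which upper-bounds the treewidth. On the other hand G contains the 4-clique {1, 2, 3, 5}. A clique must lie in a single bag of any decomposition, so no decomposition can have width below 3. Hence tw(G) = 3 exactly.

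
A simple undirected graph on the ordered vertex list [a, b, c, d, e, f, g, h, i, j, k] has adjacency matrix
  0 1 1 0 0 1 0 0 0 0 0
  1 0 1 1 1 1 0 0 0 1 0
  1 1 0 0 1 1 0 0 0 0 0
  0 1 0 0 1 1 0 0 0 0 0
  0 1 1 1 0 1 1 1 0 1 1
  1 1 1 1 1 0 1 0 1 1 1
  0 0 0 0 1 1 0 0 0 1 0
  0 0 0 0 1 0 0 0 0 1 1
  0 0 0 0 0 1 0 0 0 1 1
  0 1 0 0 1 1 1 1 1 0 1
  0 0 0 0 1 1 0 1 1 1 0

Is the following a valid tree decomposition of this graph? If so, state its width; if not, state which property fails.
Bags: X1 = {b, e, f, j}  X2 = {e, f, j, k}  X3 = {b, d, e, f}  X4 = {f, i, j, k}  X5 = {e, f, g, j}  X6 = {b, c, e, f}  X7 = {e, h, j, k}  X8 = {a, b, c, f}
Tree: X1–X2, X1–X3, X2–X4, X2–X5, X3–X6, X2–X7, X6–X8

Yes; width 3.

Vertex coverage: the bags together contain {a, b, c, d, e, f, g, h, i, j, k}, the full vertex set. Edge coverage: each edge of G has both endpoints in at least one bag. Running intersection: for every vertex, the bags containing it form a connected subtree. All three properties hold, so this is a valid tree decomposition of width max|bag| − 1 = 3, and hence tw(G) ≤ 3.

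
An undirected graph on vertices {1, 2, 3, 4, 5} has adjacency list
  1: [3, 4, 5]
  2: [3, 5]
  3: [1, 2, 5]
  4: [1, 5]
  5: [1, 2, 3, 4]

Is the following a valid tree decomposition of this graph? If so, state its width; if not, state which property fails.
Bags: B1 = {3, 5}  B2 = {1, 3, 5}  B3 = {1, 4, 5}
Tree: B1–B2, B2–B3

No — vertex 2 appears in no bag.

A tree decomposition must satisfy three properties: every vertex lies in some bag; for every edge, both endpoints lie together in some bag; and for every vertex, the bags containing it form a connected subtree. Here vertex 2 appears in no bag, so the decomposition is invalid.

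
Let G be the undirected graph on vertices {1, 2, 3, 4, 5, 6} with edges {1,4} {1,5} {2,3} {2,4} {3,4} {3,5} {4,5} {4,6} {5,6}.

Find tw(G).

2

A width-2 tree decomposition is:
Bags: B1 = {3, 4, 5}  B2 = {2, 3, 4}  B3 = {4, 5, 6}  B4 = {1, 4, 5}
Tree: B1–B2, B1–B3, B3–B4
Every bag has size at most 3, so the width is 3 − 1 = 2 and tw(G) ≤ 2. Conversely, {2, 3, 4} is a clique of size 3, and the vertices of any clique must share a bag in every tree decomposition; so some bag has ≥ 3 vertices and tw(G) ≥ 2. Combining the bounds, tw(G) = 2.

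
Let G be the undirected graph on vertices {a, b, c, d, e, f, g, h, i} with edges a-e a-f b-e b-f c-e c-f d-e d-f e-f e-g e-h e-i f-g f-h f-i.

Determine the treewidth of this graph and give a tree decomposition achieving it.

Treewidth 2.
One optimal decomposition is:
Bags: B1 = {e, f, g}  B2 = {c, e, f}  B3 = {e, f, h}  B4 = {d, e, f}  B5 = {a, e, f}  B6 = {b, e, f}  B7 = {e, f, i}
Tree: B1–B2, B2–B3, B1–B4, B4–B5, B4–B6, B1–B7

Each bag holds 3 vertices, so the decomposition has width 2, which upper-bounds the treewidth. On the other hand G contains the 3-clique {d, e, f}. A clique must lie in a single bag of any decomposition, so no decomposition can have width below 2. Therefore the treewidth is 2.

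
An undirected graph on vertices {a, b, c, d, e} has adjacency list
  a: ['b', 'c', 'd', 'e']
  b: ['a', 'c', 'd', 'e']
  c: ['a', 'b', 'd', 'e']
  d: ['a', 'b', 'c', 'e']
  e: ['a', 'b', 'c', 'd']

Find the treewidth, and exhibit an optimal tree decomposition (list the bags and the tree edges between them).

Treewidth 4.
One optimal decomposition is:
Bags: B1 = {a, b, c, d, e}
Tree: (single bag)

A single bag containing all 5 vertices is trivially a valid decomposition of width 4. Conversely, {a, b, c, d, e} is a clique of size 5, and the vertices of any clique must share a bag in every tree decomposition; so some bag has ≥ 5 vertices and tw(G) ≥ 4. Combining the bounds, tw(G) = 4.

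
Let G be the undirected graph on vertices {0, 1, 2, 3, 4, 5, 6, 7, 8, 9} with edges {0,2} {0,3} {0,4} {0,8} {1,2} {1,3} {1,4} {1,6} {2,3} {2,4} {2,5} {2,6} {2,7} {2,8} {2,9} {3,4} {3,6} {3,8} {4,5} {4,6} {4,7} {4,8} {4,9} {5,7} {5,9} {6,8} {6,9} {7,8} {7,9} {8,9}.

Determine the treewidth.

4

A width-4 tree decomposition is:
Bags: B1 = {1, 2, 3, 4, 6}  B2 = {2, 3, 4, 6, 8}  B3 = {2, 4, 6, 8, 9}  B4 = {2, 4, 7, 8, 9}  B5 = {0, 2, 3, 4, 8}  B6 = {2, 4, 5, 7, 9}
Tree: B1–B2, B2–B3, B3–B4, B2–B5, B4–B6
Every bag has size at most 5, so the width is 5 − 1 = 4 and tw(G) ≤ 4. Conversely, {2, 4, 6, 8, 9} is a clique of size 5, and the vertices of any clique must share a bag in every tree decomposition; so some bag has ≥ 5 vertices and tw(G) ≥ 4. The upper and lower bounds meet at 4, so that is the treewidth.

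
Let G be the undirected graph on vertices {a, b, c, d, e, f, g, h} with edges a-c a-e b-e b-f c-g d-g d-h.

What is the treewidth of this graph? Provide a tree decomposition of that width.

Each bag holds 2 vertices, so the decomposition has width 1, which upper-bounds the treewidth. Any graph with an edge has treewidth ≥ 1, and G has the edge h–d. Hence tw(G) = 1 exactly.

Treewidth 1.
One such decomposition:
Bags: B1 = {d, h}  B2 = {d, g}  B3 = {c, g}  B4 = {a, c}  B5 = {a, e}  B6 = {b, e}  B7 = {b, f}
Tree: B1–B2, B2–B3, B3–B4, B4–B5, B5–B6, B6–B7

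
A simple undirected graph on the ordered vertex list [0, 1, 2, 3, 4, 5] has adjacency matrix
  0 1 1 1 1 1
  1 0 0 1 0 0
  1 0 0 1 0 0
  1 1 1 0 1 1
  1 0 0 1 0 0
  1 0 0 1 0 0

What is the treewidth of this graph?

2

A width-2 tree decomposition is:
Bags: B1 = {0, 2, 3}  B2 = {0, 1, 3}  B3 = {0, 3, 5}  B4 = {0, 3, 4}
Tree: B1–B2, B2–B3, B3–B4
Every bag has size at most 3, so the width is 3 − 1 = 2 and tw(G) ≤ 2. Conversely, {0, 1, 3} is a clique of size 3, and the vertices of any clique must share a bag in every tree decomposition; so some bag has ≥ 3 vertices and tw(G) ≥ 2. Therefore the treewidth is 2.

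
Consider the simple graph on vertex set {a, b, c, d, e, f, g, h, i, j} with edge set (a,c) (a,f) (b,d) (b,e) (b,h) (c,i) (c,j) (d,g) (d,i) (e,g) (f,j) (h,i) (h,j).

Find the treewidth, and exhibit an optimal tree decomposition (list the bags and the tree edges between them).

Treewidth 2.
One such decomposition:
Bags: B1 = {d, e, g}  B2 = {b, d, e}  B3 = {b, d, i}  B4 = {b, h, i}  B5 = {c, h, i}  B6 = {c, h, j}  B7 = {a, c, j}  B8 = {a, f, j}
Tree: B1–B2, B2–B3, B3–B4, B4–B5, B5–B6, B6–B7, B7–B8

Each bag holds 3 vertices, so the decomposition has width 2, which upper-bounds the treewidth. Since g–e–b–d–g is a cycle in G, G is not acyclic. Forests are exactly the graphs of treewidth ≤ 1, so tw(G) ≥ 2. The upper and lower bounds meet at 2, so that is the treewidth.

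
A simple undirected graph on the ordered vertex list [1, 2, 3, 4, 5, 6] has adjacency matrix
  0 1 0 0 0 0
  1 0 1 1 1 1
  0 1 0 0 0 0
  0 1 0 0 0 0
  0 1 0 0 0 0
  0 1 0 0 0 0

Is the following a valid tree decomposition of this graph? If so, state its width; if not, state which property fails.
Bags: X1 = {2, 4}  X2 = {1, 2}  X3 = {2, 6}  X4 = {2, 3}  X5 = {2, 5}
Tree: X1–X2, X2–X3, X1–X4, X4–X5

Vertex coverage: the bags together contain {1, 2, 3, 4, 5, 6}, the full vertex set. Edge coverage: each edge of G has both endpoints in at least one bag. Running intersection: for every vertex, the bags containing it form a connected subtree. All three properties hold, so this is a valid tree decomposition of width max|bag| − 1 = 1, and hence tw(G) ≤ 1.

Yes; width 1.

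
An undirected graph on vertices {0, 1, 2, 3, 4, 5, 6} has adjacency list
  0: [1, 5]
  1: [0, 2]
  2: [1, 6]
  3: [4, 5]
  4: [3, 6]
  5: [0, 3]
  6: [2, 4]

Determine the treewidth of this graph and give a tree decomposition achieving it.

Every bag has size at most 3, so the width is 3 − 1 = 2 and tw(G) ≤ 2. Since 4–3–5–0–1–2–6–4 is a cycle in G, G is not acyclic. Forests are exactly the graphs of treewidth ≤ 1, so tw(G) ≥ 2. Combining the bounds, tw(G) = 2.

Treewidth 2.
One optimal decomposition is:
Bags: B1 = {3, 4, 5}  B2 = {0, 4, 5}  B3 = {0, 1, 4}  B4 = {1, 2, 4}  B5 = {2, 4, 6}
Tree: B1–B2, B2–B3, B3–B4, B4–B5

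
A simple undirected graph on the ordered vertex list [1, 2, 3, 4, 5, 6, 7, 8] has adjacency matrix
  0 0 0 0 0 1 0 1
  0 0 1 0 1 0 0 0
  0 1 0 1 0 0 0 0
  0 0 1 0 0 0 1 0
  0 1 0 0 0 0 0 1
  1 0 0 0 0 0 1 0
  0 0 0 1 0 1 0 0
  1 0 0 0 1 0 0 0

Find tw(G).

A width-2 tree decomposition is:
Bags: B1 = {2, 5, 8}  B2 = {1, 2, 8}  B3 = {1, 2, 6}  B4 = {2, 6, 7}  B5 = {2, 4, 7}  B6 = {2, 3, 4}
Tree: B1–B2, B2–B3, B3–B4, B4–B5, B5–B6
Every bag has size at most 3, so the width is 3 − 1 = 2 and tw(G) ≤ 2. The edges 2–5–8–1–6–7–4–3–2 form a cycle, so G is not a tree and its treewidth is at least 2. The upper and lower bounds meet at 2, so that is the treewidth.

2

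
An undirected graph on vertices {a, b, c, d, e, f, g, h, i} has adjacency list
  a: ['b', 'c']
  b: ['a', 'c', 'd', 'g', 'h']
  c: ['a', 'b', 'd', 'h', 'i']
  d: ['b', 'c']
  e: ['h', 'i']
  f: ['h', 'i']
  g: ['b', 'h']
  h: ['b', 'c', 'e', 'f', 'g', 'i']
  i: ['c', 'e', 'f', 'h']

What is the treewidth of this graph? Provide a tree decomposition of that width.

Treewidth 2.
One optimal decomposition is:
Bags: B1 = {c, h, i}  B2 = {b, c, h}  B3 = {e, h, i}  B4 = {a, b, c}  B5 = {b, g, h}  B6 = {b, c, d}  B7 = {f, h, i}
Tree: B1–B2, B1–B3, B2–B4, B2–B5, B2–B6, B3–B7

The largest bag has 3 vertices, giving width 2; this decomposition certifies tw(G) ≤ 2. For the lower bound, the 3 vertices {b, c, d} are pairwise adjacent, and any tree decomposition puts a clique entirely inside one bag — forcing width ≥ 2. Hence tw(G) = 2 exactly.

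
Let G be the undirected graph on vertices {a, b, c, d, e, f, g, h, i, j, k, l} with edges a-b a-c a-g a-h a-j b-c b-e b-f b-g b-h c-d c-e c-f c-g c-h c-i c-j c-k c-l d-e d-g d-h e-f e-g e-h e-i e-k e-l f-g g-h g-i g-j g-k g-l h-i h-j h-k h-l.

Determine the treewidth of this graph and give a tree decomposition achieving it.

Every bag has size at most 5, so the width is 5 − 1 = 4 and tw(G) ≤ 4. Conversely, {a, c, g, h, j} is a clique of size 5, and the vertices of any clique must share a bag in every tree decomposition; so some bag has ≥ 5 vertices and tw(G) ≥ 4. Combining the bounds, tw(G) = 4.

Treewidth 4.
Bags: B1 = {b, c, e, f, g}  B2 = {b, c, e, g, h}  B3 = {c, e, g, h, l}  B4 = {a, b, c, g, h}  B5 = {c, e, g, h, i}  B6 = {a, c, g, h, j}  B7 = {c, d, e, g, h}  B8 = {c, e, g, h, k}
Tree: B1–B2, B2–B3, B2–B4, B2–B5, B4–B6, B3–B7, B5–B8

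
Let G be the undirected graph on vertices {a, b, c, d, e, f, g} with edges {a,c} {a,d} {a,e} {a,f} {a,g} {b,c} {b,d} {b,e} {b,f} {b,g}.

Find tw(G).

2

A width-2 tree decomposition is:
Bags: B1 = {a, b, e}  B2 = {a, b, d}  B3 = {a, b, c}  B4 = {a, b, g}  B5 = {a, b, f}
Tree: B1–B2, B2–B3, B3–B4, B4–B5
Every bag has size at most 3, so the width is 3 − 1 = 2 and tw(G) ≤ 2. Since a–e–b–d–a is a cycle in G, G is not acyclic. Forests are exactly the graphs of treewidth ≤ 1, so tw(G) ≥ 2. Hence tw(G) = 2 exactly.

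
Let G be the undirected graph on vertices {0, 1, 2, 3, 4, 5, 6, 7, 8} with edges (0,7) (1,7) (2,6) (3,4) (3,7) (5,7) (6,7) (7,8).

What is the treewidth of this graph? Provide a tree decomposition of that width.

The largest bag has 2 vertices, giving width 1; this decomposition certifies tw(G) ≤ 1. G has an edge, so its treewidth is at least 1. Therefore the treewidth is 1.

Treewidth 1.
Bags: B1 = {3, 7}  B2 = {7, 8}  B3 = {3, 4}  B4 = {0, 7}  B5 = {6, 7}  B6 = {5, 7}  B7 = {1, 7}  B8 = {2, 6}
Tree: B1–B2, B1–B3, B2–B4, B4–B5, B2–B6, B6–B7, B5–B8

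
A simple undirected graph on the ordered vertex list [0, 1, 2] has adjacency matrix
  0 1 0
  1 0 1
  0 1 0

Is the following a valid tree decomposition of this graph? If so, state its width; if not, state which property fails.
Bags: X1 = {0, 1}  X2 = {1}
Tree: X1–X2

No — vertex 2 appears in no bag.

A tree decomposition must satisfy three properties: every vertex lies in some bag; for every edge, both endpoints lie together in some bag; and for every vertex, the bags containing it form a connected subtree. Here vertex 2 appears in no bag, so the decomposition is invalid.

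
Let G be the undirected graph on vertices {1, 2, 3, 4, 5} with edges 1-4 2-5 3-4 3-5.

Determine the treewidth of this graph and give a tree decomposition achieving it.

Treewidth 1.
Bags: B1 = {2, 5}  B2 = {3, 5}  B3 = {3, 4}  B4 = {1, 4}
Tree: B1–B2, B2–B3, B3–B4

Each bag holds 2 vertices, so the decomposition has width 1, which upper-bounds the treewidth. Since G has at least one edge (e.g. 2–5), it is not an edgeless graph, so tw(G) ≥ 1. Combining the bounds, tw(G) = 1.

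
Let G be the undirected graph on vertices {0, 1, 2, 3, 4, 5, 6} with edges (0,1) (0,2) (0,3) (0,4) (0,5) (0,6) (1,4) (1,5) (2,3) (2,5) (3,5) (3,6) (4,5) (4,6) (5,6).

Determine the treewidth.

A width-3 tree decomposition is:
Bags: B1 = {0, 1, 4, 5}  B2 = {0, 4, 5, 6}  B3 = {0, 3, 5, 6}  B4 = {0, 2, 3, 5}
Tree: B1–B2, B2–B3, B3–B4
Every bag has size at most 4, so the width is 4 − 1 = 3 and tw(G) ≤ 3. On the other hand G contains the 4-clique {0, 1, 4, 5}. A clique must lie in a single bag of any decomposition, so no decomposition can have width below 3. Hence tw(G) = 3 exactly.

3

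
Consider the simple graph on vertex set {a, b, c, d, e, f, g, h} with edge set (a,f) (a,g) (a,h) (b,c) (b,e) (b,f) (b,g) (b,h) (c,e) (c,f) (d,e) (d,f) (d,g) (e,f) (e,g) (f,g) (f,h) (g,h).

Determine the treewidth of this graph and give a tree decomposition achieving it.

Each bag holds 4 vertices, so the decomposition has width 3, which upper-bounds the treewidth. Conversely, {d, e, f, g} is a clique of size 4, and the vertices of any clique must share a bag in every tree decomposition; so some bag has ≥ 4 vertices and tw(G) ≥ 3. Hence tw(G) = 3 exactly.

Treewidth 3.
One such decomposition:
Bags: B1 = {b, f, g, h}  B2 = {b, e, f, g}  B3 = {d, e, f, g}  B4 = {b, c, e, f}  B5 = {a, f, g, h}
Tree: B1–B2, B2–B3, B2–B4, B1–B5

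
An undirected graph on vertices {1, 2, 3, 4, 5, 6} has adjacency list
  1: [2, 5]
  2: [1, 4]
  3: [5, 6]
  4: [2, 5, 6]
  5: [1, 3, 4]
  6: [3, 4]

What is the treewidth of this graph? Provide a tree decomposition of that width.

Every bag has size at most 3, so the width is 3 − 1 = 2 and tw(G) ≤ 2. Since 1–2–4–5–1 is a cycle in G, G is not acyclic. Forests are exactly the graphs of treewidth ≤ 1, so tw(G) ≥ 2. Hence tw(G) = 2 exactly.

Treewidth 2.
One such decomposition:
Bags: B1 = {1, 2, 5}  B2 = {2, 4, 5}  B3 = {3, 4, 5}  B4 = {3, 4, 6}
Tree: B1–B2, B2–B3, B3–B4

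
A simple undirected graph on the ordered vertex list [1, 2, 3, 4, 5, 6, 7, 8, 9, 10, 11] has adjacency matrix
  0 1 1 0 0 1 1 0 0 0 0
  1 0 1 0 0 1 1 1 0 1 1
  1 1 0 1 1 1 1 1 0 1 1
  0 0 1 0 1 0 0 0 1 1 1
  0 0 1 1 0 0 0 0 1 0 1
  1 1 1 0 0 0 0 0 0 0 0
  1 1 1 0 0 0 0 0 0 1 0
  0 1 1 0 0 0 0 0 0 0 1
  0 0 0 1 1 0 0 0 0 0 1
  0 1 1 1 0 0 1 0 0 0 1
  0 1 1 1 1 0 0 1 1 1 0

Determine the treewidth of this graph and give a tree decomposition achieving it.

Every bag has size at most 4, so the width is 4 − 1 = 3 and tw(G) ≤ 3. Conversely, {4, 5, 9, 11} is a clique of size 4, and the vertices of any clique must share a bag in every tree decomposition; so some bag has ≥ 4 vertices and tw(G) ≥ 3. Combining the bounds, tw(G) = 3.

Treewidth 3.
One optimal decomposition is:
Bags: B1 = {2, 3, 10, 11}  B2 = {2, 3, 8, 11}  B3 = {3, 4, 10, 11}  B4 = {3, 4, 5, 11}  B5 = {2, 3, 7, 10}  B6 = {4, 5, 9, 11}  B7 = {1, 2, 3, 7}  B8 = {1, 2, 3, 6}
Tree: B1–B2, B1–B3, B3–B4, B1–B5, B4–B6, B5–B7, B7–B8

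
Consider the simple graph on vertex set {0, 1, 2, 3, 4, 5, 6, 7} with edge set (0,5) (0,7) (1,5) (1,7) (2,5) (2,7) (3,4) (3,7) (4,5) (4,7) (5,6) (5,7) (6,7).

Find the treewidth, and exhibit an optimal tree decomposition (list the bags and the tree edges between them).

Treewidth 2.
One such decomposition:
Bags: B1 = {4, 5, 7}  B2 = {5, 6, 7}  B3 = {1, 5, 7}  B4 = {2, 5, 7}  B5 = {3, 4, 7}  B6 = {0, 5, 7}
Tree: B1–B2, B1–B3, B2–B4, B1–B5, B3–B6

Each bag holds 3 vertices, so the decomposition has width 2, which upper-bounds the treewidth. On the other hand G contains the 3-clique {3, 4, 7}. A clique must lie in a single bag of any decomposition, so no decomposition can have width below 2. The upper and lower bounds meet at 2, so that is the treewidth.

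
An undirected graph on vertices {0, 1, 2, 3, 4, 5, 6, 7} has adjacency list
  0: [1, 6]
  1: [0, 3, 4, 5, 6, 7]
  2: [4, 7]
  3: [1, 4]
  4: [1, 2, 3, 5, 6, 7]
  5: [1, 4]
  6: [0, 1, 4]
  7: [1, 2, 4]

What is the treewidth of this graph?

A width-2 tree decomposition is:
Bags: B1 = {1, 4, 6}  B2 = {0, 1, 6}  B3 = {1, 4, 7}  B4 = {2, 4, 7}  B5 = {1, 3, 4}  B6 = {1, 4, 5}
Tree: B1–B2, B1–B3, B3–B4, B3–B5, B3–B6
Every bag has size at most 3, so the width is 3 − 1 = 2 and tw(G) ≤ 2. Conversely, {0, 1, 6} is a clique of size 3, and the vertices of any clique must share a bag in every tree decomposition; so some bag has ≥ 3 vertices and tw(G) ≥ 2. The upper and lower bounds meet at 2, so that is the treewidth.

2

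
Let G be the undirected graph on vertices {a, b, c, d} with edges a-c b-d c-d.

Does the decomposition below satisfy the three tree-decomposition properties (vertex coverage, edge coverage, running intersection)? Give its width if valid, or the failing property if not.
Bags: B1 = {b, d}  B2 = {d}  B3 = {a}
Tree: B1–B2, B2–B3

No — vertex c appears in no bag.

A tree decomposition must satisfy three properties: every vertex lies in some bag; for every edge, both endpoints lie together in some bag; and for every vertex, the bags containing it form a connected subtree. Here vertex c appears in no bag, so the decomposition is invalid.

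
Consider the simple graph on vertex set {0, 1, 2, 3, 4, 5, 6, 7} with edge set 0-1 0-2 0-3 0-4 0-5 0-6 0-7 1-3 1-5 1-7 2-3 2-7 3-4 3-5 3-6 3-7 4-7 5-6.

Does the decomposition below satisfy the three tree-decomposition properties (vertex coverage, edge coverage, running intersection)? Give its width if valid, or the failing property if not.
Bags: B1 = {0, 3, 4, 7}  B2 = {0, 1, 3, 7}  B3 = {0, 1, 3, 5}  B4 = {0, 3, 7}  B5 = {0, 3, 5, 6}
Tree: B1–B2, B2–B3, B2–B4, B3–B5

No — vertex 2 appears in no bag.

A tree decomposition must satisfy three properties: every vertex lies in some bag; for every edge, both endpoints lie together in some bag; and for every vertex, the bags containing it form a connected subtree. Here vertex 2 appears in no bag, so the decomposition is invalid.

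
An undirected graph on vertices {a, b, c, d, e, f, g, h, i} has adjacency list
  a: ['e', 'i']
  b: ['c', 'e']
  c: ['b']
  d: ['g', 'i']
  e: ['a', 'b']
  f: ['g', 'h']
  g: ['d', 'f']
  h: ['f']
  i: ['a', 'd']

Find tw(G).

1

A width-1 tree decomposition is:
Bags: B1 = {b, c}  B2 = {b, e}  B3 = {a, e}  B4 = {a, i}  B5 = {d, i}  B6 = {d, g}  B7 = {f, g}  B8 = {f, h}
Tree: B1–B2, B2–B3, B3–B4, B4–B5, B5–B6, B6–B7, B7–B8
Each bag holds 2 vertices, so the decomposition has width 1, which upper-bounds the treewidth. Since G has at least one edge (e.g. c–b), it is not an edgeless graph, so tw(G) ≥ 1. Combining the bounds, tw(G) = 1.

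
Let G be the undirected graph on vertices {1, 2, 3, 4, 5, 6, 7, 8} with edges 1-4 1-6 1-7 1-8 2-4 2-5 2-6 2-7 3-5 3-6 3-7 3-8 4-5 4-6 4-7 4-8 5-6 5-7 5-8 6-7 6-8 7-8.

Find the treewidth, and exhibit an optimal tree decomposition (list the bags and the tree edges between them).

Treewidth 4.
One such decomposition:
Bags: B1 = {3, 5, 6, 7, 8}  B2 = {4, 5, 6, 7, 8}  B3 = {2, 4, 5, 6, 7}  B4 = {1, 4, 6, 7, 8}
Tree: B1–B2, B2–B3, B2–B4

Every bag has size at most 5, so the width is 5 − 1 = 4 and tw(G) ≤ 4. On the other hand G contains the 5-clique {3, 5, 6, 7, 8}. A clique must lie in a single bag of any decomposition, so no decomposition can have width below 4. Hence tw(G) = 4 exactly.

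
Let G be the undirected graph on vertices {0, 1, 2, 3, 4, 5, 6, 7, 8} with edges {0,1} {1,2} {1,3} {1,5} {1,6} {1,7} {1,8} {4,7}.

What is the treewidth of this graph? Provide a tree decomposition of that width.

Treewidth 1.
One optimal decomposition is:
Bags: B1 = {1, 5}  B2 = {1, 7}  B3 = {1, 6}  B4 = {1, 2}  B5 = {1, 3}  B6 = {4, 7}  B7 = {1, 8}  B8 = {0, 1}
Tree: B1–B2, B1–B3, B3–B4, B1–B5, B2–B6, B2–B7, B1–B8

Each bag holds 2 vertices, so the decomposition has width 1, which upper-bounds the treewidth. Since G has at least one edge (e.g. 5–1), it is not an edgeless graph, so tw(G) ≥ 1. The upper and lower bounds meet at 1, so that is the treewidth.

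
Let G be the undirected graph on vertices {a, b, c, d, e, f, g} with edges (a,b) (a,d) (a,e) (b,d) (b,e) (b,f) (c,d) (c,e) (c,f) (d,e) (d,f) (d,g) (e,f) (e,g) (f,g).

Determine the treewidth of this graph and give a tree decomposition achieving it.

Treewidth 3.
One such decomposition:
Bags: B1 = {c, d, e, f}  B2 = {b, d, e, f}  B3 = {d, e, f, g}  B4 = {a, b, d, e}
Tree: B1–B2, B1–B3, B2–B4

Every bag has size at most 4, so the width is 4 − 1 = 3 and tw(G) ≤ 3. On the other hand G contains the 4-clique {a, b, d, e}. A clique must lie in a single bag of any decomposition, so no decomposition can have width below 3. The upper and lower bounds meet at 3, so that is the treewidth.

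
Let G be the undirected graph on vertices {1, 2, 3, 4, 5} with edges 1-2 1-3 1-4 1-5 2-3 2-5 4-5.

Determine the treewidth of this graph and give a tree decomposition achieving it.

The largest bag has 3 vertices, giving width 2; this decomposition certifies tw(G) ≤ 2. Conversely, {1, 2, 3} is a clique of size 3, and the vertices of any clique must share a bag in every tree decomposition; so some bag has ≥ 3 vertices and tw(G) ≥ 2. Combining the bounds, tw(G) = 2.

Treewidth 2.
One optimal decomposition is:
Bags: B1 = {1, 2, 3}  B2 = {1, 2, 5}  B3 = {1, 4, 5}
Tree: B1–B2, B2–B3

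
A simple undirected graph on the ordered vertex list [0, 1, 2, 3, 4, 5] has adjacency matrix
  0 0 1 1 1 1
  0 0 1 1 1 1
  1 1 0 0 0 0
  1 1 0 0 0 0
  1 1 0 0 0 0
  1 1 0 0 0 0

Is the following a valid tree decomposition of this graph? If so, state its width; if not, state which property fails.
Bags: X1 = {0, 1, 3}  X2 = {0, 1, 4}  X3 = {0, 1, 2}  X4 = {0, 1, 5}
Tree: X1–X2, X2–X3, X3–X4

Yes; width 2.

Vertex coverage: the bags together contain {0, 1, 2, 3, 4, 5}, the full vertex set. Edge coverage: each edge of G has both endpoints in at least one bag. Running intersection: for every vertex, the bags containing it form a connected subtree. All three properties hold, so this is a valid tree decomposition of width max|bag| − 1 = 2, and hence tw(G) ≤ 2.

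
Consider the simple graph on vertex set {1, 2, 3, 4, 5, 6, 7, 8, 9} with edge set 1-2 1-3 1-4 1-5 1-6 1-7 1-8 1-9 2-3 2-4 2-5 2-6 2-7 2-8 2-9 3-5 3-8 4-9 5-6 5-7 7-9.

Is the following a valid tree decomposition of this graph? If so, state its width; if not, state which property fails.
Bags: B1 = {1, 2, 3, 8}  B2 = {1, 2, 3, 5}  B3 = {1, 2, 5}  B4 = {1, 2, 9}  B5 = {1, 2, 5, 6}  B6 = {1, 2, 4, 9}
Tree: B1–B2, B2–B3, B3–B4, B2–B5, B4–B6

No — vertex 7 appears in no bag.

A tree decomposition must satisfy three properties: every vertex lies in some bag; for every edge, both endpoints lie together in some bag; and for every vertex, the bags containing it form a connected subtree. Here vertex 7 appears in no bag, so the decomposition is invalid.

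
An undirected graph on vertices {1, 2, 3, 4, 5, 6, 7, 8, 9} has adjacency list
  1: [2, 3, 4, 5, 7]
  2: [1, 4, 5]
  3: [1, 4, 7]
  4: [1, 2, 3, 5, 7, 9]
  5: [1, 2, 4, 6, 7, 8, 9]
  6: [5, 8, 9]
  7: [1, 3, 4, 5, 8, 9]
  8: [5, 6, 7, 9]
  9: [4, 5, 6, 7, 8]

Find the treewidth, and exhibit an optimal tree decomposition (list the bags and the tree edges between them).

Every bag has size at most 4, so the width is 4 − 1 = 3 and tw(G) ≤ 3. Conversely, {1, 3, 4, 7} is a clique of size 4, and the vertices of any clique must share a bag in every tree decomposition; so some bag has ≥ 4 vertices and tw(G) ≥ 3. Therefore the treewidth is 3.

Treewidth 3.
One optimal decomposition is:
Bags: B1 = {1, 4, 5, 7}  B2 = {1, 3, 4, 7}  B3 = {4, 5, 7, 9}  B4 = {5, 7, 8, 9}  B5 = {5, 6, 8, 9}  B6 = {1, 2, 4, 5}
Tree: B1–B2, B1–B3, B3–B4, B4–B5, B1–B6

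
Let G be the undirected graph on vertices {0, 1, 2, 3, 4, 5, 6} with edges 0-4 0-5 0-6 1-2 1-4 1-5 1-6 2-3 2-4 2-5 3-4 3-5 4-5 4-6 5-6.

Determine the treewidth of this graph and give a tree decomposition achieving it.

Treewidth 3.
One such decomposition:
Bags: B1 = {0, 4, 5, 6}  B2 = {1, 4, 5, 6}  B3 = {1, 2, 4, 5}  B4 = {2, 3, 4, 5}
Tree: B1–B2, B2–B3, B3–B4

The largest bag has 4 vertices, giving width 3; this decomposition certifies tw(G) ≤ 3. On the other hand G contains the 4-clique {0, 4, 5, 6}. A clique must lie in a single bag of any decomposition, so no decomposition can have width below 3. The upper and lower bounds meet at 3, so that is the treewidth.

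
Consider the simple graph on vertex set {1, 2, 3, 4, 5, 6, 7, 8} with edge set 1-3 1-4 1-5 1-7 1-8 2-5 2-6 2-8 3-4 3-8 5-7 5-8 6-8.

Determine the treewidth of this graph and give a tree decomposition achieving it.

Treewidth 2.
One such decomposition:
Bags: B1 = {1, 3, 4}  B2 = {1, 3, 8}  B3 = {1, 5, 8}  B4 = {2, 5, 8}  B5 = {2, 6, 8}  B6 = {1, 5, 7}
Tree: B1–B2, B2–B3, B3–B4, B4–B5, B3–B6

The largest bag has 3 vertices, giving width 2; this decomposition certifies tw(G) ≤ 2. For the lower bound, the 3 vertices {1, 3, 8} are pairwise adjacent, and any tree decomposition puts a clique entirely inside one bag — forcing width ≥ 2. Hence tw(G) = 2 exactly.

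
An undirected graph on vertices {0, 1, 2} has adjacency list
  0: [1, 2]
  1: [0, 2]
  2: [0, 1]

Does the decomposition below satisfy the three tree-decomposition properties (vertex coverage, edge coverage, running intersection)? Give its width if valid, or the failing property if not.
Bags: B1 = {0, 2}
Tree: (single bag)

No — vertex 1 appears in no bag.

A tree decomposition must satisfy three properties: every vertex lies in some bag; for every edge, both endpoints lie together in some bag; and for every vertex, the bags containing it form a connected subtree. Here vertex 1 appears in no bag, so the decomposition is invalid.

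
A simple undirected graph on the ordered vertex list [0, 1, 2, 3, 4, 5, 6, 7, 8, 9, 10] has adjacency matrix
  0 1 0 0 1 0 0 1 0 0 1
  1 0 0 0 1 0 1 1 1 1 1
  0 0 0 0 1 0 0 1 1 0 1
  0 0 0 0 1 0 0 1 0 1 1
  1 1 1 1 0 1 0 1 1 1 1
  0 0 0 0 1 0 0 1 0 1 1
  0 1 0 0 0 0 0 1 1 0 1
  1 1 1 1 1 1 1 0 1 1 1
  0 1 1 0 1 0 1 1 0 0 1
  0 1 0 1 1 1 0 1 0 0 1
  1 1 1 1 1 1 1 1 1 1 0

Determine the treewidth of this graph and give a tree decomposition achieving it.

Each bag holds 5 vertices, so the decomposition has width 4, which upper-bounds the treewidth. For the lower bound, the 5 vertices {0, 1, 4, 7, 10} are pairwise adjacent, and any tree decomposition puts a clique entirely inside one bag — forcing width ≥ 4. Therefore the treewidth is 4.

Treewidth 4.
One such decomposition:
Bags: B1 = {1, 4, 7, 9, 10}  B2 = {1, 4, 7, 8, 10}  B3 = {2, 4, 7, 8, 10}  B4 = {0, 1, 4, 7, 10}  B5 = {3, 4, 7, 9, 10}  B6 = {1, 6, 7, 8, 10}  B7 = {4, 5, 7, 9, 10}
Tree: B1–B2, B2–B3, B2–B4, B1–B5, B2–B6, B5–B7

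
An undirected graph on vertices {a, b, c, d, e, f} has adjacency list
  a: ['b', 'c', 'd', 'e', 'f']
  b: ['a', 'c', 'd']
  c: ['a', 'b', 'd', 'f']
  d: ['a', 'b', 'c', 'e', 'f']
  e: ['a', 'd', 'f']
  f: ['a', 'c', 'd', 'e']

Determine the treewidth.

3

A width-3 tree decomposition is:
Bags: B1 = {a, c, d, f}  B2 = {a, b, c, d}  B3 = {a, d, e, f}
Tree: B1–B2, B1–B3
Every bag has size at most 4, so the width is 4 − 1 = 3 and tw(G) ≤ 3. Conversely, {a, d, e, f} is a clique of size 4, and the vertices of any clique must share a bag in every tree decomposition; so some bag has ≥ 4 vertices and tw(G) ≥ 3. Therefore the treewidth is 3.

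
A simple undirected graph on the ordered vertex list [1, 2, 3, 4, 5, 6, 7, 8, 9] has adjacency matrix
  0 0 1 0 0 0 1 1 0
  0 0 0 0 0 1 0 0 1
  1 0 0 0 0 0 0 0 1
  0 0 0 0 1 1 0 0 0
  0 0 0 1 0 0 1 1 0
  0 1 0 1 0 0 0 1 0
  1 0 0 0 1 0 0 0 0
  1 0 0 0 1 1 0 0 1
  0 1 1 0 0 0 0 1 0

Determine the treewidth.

3

A width-3 tree decomposition is:
Bags: B1 = {1, 4, 5, 7}  B2 = {1, 4, 5, 8}  B3 = {1, 4, 6, 8}  B4 = {1, 3, 6, 8}  B5 = {3, 6, 8, 9}  B6 = {2, 3, 6, 9}
Tree: B1–B2, B2–B3, B3–B4, B4–B5, B5–B6
Every bag has size at most 4, so the width is 4 − 1 = 3 and tw(G) ≤ 3. For the lower bound: the 4 vertex sets {4,5,7}, {1}, {8}, {2,3,6,9} are disjoint, each induces a connected subgraph, and every pair is joined by at least one edge of G. Contracting each set to a single vertex therefore yields K_{4} as a minor, and since treewidth is minor-monotone, tw(G) ≥ tw(K_{4}) = 3. Hence tw(G) = 3 exactly.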